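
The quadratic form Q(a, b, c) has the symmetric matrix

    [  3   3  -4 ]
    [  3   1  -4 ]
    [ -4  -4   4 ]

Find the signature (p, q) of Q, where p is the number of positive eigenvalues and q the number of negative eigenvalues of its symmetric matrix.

(1, 2)

An LDLᵀ factorisation of A has diagonal entries 3, -2, -4/3.
Counting signs: 1 positive, 2 negative.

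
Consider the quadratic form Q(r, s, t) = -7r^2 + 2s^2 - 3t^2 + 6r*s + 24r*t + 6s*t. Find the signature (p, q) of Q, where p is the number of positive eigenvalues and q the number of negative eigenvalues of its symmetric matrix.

Write A = [[-7, 3, 12], [3, 2, 3], [12, 3, -3]].
An LDLᵀ factorisation of A has diagonal entries -7, 23/7, -60/23.
Counting signs: 1 positive, 2 negative.

(1, 2)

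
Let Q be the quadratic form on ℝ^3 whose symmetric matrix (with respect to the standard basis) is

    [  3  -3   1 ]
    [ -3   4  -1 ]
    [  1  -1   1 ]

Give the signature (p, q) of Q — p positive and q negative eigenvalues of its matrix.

(3, 0)

Row-reducing A symmetrically gives the diagonal entries 3, 1, 2/3.
Counting signs: 3 positive.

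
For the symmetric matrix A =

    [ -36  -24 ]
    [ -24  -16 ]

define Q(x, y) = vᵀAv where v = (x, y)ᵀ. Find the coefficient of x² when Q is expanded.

The coefficient of x² is the diagonal entry A[1,1] = -36.

-36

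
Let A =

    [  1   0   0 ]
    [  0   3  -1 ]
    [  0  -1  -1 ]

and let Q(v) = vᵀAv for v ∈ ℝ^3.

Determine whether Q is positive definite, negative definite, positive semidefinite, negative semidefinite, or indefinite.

indefinite

An LDLᵀ factorisation of A has diagonal entries 1, 3, -4/3.
Counting signs: 2 positive, 1 negative.
Hence Q is indefinite.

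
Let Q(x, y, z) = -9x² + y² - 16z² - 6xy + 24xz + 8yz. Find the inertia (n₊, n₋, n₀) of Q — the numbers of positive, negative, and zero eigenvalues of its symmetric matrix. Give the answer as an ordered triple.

(1, 1, 1)

Write A = [[-9, -3, 12], [-3, 1, 4], [12, 4, -16]].
Applying the same elementary operations to the rows and columns of A produces a congruent diagonal matrix with entries -9, 2, 0.
Counting signs: 1 positive, 1 negative, 1 zero.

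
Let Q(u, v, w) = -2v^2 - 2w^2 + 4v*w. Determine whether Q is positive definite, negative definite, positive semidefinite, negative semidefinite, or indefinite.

negative semidefinite

The symmetric matrix is A = [[0, 0, 0], [0, -2, 2], [0, 2, -2]].
Symmetric row and column elimination reduces A to a congruent diagonal form with pivots 0, -2, 0.
That gives 1 negative, 2 zero pivots.
Hence Q is negative semidefinite.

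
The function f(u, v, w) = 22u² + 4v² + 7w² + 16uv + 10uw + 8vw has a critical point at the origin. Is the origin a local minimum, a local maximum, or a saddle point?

local minimum

The Hessian at the origin is H = [[44, 16, 10], [16, 8, 8], [10, 8, 14]].
Symmetric row and column elimination reduces H to a congruent diagonal form with pivots 44, 24/11, 3.
Counting signs: 3 positive.
H is positive definite, so the origin is a strict local minimum.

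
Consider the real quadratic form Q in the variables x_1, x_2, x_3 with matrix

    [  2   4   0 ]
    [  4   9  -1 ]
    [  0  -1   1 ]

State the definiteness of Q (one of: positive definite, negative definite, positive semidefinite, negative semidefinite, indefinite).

positive semidefinite

Row-reducing A symmetrically gives the diagonal entries 2, 1, 0.
So there are 2 positive, 1 zero pivots.
Hence Q is positive semidefinite.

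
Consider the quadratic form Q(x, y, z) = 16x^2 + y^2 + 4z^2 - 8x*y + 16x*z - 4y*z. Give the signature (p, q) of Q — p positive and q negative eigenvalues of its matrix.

(1, 0)

The associated matrix is A = [[16, -4, 8], [-4, 1, -2], [8, -2, 4]].
Symmetric row and column elimination reduces A to a congruent diagonal form with pivots 16, 0, 0.
That gives 1 positive, 2 zero pivots.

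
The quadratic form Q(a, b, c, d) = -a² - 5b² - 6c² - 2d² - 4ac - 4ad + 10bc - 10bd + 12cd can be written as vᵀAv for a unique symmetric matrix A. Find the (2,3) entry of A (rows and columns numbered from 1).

5

The coefficient of b·c in Q is 10. For a symmetric A this equals A[2,3] + A[3,2] = 2·A[2,3].
So A[2,3] = 10/2 = 5.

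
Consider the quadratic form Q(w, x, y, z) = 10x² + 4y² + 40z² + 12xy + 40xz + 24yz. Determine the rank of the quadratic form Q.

2

Write A = [[0, 0, 0, 0], [0, 10, 6, 20], [0, 6, 4, 12], [0, 20, 12, 40]].
Congruent diagonalization of A (simultaneous row and column reduction) yields pivots 0, 10, 2/5, 0.
So there are 2 positive, 2 zero pivots.
The rank is the number of nonzero pivots: 2.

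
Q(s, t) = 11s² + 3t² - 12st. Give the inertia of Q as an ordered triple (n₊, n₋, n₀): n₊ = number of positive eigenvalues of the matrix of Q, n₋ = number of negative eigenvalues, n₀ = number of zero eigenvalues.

Write A = [[11, -6], [-6, 3]].
Applying the same elementary operations to the rows and columns of A produces a congruent diagonal matrix with entries 11, -3/11.
So there are 1 positive, 1 negative pivots.

(1, 1, 0)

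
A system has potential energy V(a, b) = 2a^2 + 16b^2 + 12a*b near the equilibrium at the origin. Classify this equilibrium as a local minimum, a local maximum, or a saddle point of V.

The Hessian at the origin is H = [[4, 12], [12, 32]].
det H = 4·32 − (12)² = -16 < 0, so H is indefinite.
Therefore the origin is a saddle point.

saddle point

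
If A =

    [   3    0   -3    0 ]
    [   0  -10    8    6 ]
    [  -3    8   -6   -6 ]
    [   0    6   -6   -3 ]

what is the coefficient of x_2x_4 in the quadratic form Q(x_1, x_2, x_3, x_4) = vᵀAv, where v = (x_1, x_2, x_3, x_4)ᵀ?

The coefficient of x_2x_4 is A[2,4] + A[4,2] = 2·6 = 12.

12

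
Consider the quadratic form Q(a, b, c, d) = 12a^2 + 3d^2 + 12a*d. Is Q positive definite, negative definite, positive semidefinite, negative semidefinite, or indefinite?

positive semidefinite

The symmetric matrix is A = [[12, 0, 0, 6], [0, 0, 0, 0], [0, 0, 0, 0], [6, 0, 0, 3]].
Applying the same elementary operations to the rows and columns of A produces a congruent diagonal matrix with entries 12, 0, 0, 0.
That gives 1 positive, 3 zero pivots.
Hence Q is positive semidefinite.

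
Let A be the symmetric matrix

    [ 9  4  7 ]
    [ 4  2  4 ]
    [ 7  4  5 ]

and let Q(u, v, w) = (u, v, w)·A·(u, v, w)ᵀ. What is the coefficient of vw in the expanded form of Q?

8

The coefficient of vw is A[2,3] + A[3,2] = 2·4 = 8.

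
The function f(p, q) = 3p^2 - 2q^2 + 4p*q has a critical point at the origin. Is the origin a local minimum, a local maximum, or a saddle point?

saddle point

The Hessian at the origin is H = [[6, 4], [4, -4]].
det H = 6·-4 − (4)² = -40 < 0, so H is indefinite.
Therefore the origin is a saddle point.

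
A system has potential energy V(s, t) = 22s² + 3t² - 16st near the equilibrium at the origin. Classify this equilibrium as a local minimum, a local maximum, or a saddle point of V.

The Hessian at the origin is H = [[44, -16], [-16, 6]].
det H = 44·6 − (-16)² = 8 > 0 and H[1,1] = 44 > 0, so H is positive definite.
Therefore the origin is a local minimum.

local minimum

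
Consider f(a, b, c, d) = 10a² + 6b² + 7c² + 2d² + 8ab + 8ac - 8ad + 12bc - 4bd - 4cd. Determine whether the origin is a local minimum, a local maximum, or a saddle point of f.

The Hessian at the origin is H = [[20, 8, 8, -8], [8, 12, 12, -4], [8, 12, 14, -4], [-8, -4, -4, 4]].
Row-reducing H symmetrically gives the diagonal entries 20, 44/5, 2, 8/11.
That gives 4 positive pivots.
H is positive definite, so the origin is a strict local minimum.

local minimum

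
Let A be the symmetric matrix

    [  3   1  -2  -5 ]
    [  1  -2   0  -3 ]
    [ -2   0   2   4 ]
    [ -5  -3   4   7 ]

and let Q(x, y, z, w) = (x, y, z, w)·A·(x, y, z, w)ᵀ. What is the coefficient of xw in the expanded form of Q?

-10

The coefficient of xw is A[1,4] + A[4,1] = 2·(-5) = -10.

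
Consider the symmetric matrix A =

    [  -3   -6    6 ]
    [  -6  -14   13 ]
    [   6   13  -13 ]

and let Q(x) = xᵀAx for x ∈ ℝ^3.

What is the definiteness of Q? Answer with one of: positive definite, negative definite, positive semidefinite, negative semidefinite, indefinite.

Congruent diagonalization of A (simultaneous row and column reduction) yields pivots -3, -2, -1/2.
Counting signs: 3 negative.
Hence Q is negative definite.

negative definite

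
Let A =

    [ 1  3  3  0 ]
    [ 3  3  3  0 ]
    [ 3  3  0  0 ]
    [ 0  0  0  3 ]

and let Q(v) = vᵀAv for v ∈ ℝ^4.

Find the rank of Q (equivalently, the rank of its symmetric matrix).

Applying the same elementary operations to the rows and columns of A produces a congruent diagonal matrix with entries 1, -6, -3, 3.
Counting signs: 2 positive, 2 negative.
The rank is the number of nonzero pivots: 4.

4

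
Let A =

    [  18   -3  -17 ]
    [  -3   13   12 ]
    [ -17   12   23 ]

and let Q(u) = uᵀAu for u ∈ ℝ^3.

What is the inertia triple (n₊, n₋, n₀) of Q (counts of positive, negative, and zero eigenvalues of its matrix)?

Congruent diagonalization of A (simultaneous row and column reduction) yields pivots 18, 25/2, 2/9.
So there are 3 positive pivots.

(3, 0, 0)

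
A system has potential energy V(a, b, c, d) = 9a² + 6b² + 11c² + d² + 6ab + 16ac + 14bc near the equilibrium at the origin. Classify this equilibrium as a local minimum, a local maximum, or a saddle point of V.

The Hessian at the origin is H = [[18, 6, 16, 0], [6, 12, 14, 0], [16, 14, 22, 0], [0, 0, 0, 2]].
An LDLᵀ factorisation of H has diagonal entries 18, 10, 4/15, 2.
So there are 4 positive pivots.
H is positive definite, so the origin is a strict local minimum.

local minimum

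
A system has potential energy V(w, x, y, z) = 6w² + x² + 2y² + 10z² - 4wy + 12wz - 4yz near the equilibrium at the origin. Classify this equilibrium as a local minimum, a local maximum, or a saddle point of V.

The Hessian at the origin is H = [[12, 0, -4, 12], [0, 2, 0, 0], [-4, 0, 4, -4], [12, 0, -4, 20]].
Row-reducing H symmetrically gives the diagonal entries 12, 2, 8/3, 8.
That gives 4 positive pivots.
H is positive definite, so the origin is a strict local minimum.

local minimum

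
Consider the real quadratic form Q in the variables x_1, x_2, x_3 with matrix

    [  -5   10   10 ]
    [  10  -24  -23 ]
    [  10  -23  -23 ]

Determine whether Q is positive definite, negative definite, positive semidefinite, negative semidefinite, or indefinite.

Symmetric row and column elimination reduces A to a congruent diagonal form with pivots -5, -4, -3/4.
So there are 3 negative pivots.
Hence Q is negative definite.

negative definite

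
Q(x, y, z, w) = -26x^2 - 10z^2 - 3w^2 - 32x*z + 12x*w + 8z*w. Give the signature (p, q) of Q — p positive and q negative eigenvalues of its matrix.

The associated matrix is A = [[-26, 0, -16, 6], [0, 0, 0, 0], [-16, 0, -10, 4], [6, 0, 4, -3]].
Symmetric row and column elimination reduces A to a congruent diagonal form with pivots -26, 0, -2/13, -1.
That gives 3 negative, 1 zero pivots.

(0, 3)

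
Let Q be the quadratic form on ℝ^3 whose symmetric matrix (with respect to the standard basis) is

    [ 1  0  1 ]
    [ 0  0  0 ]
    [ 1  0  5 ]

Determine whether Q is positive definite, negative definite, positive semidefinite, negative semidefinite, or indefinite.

Applying the same elementary operations to the rows and columns of A produces a congruent diagonal matrix with entries 1, 0, 4.
So there are 2 positive, 1 zero pivots.
Hence Q is positive semidefinite.

positive semidefinite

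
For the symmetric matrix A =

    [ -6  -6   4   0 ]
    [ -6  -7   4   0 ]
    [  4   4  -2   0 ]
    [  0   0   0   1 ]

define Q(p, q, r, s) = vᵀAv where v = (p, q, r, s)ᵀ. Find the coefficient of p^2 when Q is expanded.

-6

The coefficient of p^2 is the diagonal entry A[1,1] = -6.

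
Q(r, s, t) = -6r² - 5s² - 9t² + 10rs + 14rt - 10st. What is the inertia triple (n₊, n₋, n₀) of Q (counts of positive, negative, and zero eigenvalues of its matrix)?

(0, 2, 1)

The associated matrix is A = [[-6, 5, 7], [5, -5, -5], [7, -5, -9]].
Symmetric row and column elimination reduces A to a congruent diagonal form with pivots -6, -5/6, 0.
So there are 2 negative, 1 zero pivots.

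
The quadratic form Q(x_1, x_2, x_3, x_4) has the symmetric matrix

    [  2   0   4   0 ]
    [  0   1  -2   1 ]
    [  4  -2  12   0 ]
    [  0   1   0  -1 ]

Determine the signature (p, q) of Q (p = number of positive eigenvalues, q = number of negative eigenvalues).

By Sylvester's law of inertia any congruent diagonalization of A has 3 positive, 1 negative and 0 zero entries.

(3, 1)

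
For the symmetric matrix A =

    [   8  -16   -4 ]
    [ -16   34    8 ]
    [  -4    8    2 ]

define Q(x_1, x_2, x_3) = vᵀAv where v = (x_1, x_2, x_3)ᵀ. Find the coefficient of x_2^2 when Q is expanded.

34

The coefficient of x_2^2 is the diagonal entry A[2,2] = 34.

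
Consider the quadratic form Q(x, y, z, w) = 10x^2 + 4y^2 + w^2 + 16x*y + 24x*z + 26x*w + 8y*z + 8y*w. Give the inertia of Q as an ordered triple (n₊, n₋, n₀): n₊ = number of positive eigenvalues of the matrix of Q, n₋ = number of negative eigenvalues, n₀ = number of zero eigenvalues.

(2, 2, 0)

The associated matrix is A = [[10, 8, 12, 13], [8, 4, 4, 4], [12, 4, 0, 0], [13, 4, 0, 1]].
Symmetric row and column elimination reduces A to a congruent diagonal form with pivots 10, -12/5, -4/3, 3/2.
That gives 2 positive, 2 negative pivots.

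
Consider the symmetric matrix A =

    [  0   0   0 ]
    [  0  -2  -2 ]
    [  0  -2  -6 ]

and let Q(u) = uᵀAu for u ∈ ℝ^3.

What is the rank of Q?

Row-reducing A symmetrically gives the diagonal entries 0, -2, -4.
Counting signs: 2 negative, 1 zero.
The rank is the number of nonzero pivots: 2.

2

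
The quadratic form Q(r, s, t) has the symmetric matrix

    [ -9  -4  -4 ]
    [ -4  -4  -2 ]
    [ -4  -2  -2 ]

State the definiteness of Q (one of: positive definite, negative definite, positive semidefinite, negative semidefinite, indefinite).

An LDLᵀ factorisation of A has diagonal entries -9, -20/9, -1/5.
So there are 3 negative pivots.
Hence Q is negative definite.

negative definite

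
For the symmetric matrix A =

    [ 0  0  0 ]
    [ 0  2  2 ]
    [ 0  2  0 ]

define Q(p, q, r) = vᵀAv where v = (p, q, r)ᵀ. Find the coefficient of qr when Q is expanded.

The coefficient of qr is A[2,3] + A[3,2] = 2·2 = 4.

4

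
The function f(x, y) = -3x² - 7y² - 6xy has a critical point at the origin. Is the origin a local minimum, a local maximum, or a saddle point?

The Hessian at the origin is H = [[-6, -6], [-6, -14]].
det H = -6·-14 − (-6)² = 48 > 0 and H[1,1] = -6 < 0, so H is negative definite.
Therefore the origin is a local maximum.

local maximum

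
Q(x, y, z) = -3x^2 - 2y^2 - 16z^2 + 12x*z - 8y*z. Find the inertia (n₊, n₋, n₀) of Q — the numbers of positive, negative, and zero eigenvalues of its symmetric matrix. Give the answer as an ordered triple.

(1, 2, 0)

The symmetric matrix is A = [[-3, 0, 6], [0, -2, -4], [6, -4, -16]].
Congruent diagonalization of A (simultaneous row and column reduction) yields pivots -3, -2, 4.
Counting signs: 1 positive, 2 negative.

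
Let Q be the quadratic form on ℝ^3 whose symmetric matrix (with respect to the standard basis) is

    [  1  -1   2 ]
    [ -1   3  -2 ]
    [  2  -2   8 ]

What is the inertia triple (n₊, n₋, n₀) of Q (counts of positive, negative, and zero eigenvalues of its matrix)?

(3, 0, 0)

An LDLᵀ factorisation of A has diagonal entries 1, 2, 4.
Counting signs: 3 positive.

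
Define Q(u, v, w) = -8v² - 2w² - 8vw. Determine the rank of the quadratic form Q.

The symmetric matrix is A = [[0, 0, 0], [0, -8, -4], [0, -4, -2]].
Row-reducing A symmetrically gives the diagonal entries 0, -8, 0.
That gives 1 negative, 2 zero pivots.
The rank is the number of nonzero pivots: 1.

1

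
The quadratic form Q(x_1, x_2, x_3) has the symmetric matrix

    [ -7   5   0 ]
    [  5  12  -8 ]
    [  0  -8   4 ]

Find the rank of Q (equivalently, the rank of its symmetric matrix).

3

Row-reducing A symmetrically gives the diagonal entries -7, 109/7, -12/109.
That gives 1 positive, 2 negative pivots.
The rank is the number of nonzero pivots: 3.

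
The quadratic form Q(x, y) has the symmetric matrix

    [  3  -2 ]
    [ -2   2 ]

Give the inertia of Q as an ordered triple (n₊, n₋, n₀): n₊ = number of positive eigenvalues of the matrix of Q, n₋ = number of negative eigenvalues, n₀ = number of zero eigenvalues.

Symmetric row and column elimination reduces A to a congruent diagonal form with pivots 3, 2/3.
Counting signs: 2 positive.

(2, 0, 0)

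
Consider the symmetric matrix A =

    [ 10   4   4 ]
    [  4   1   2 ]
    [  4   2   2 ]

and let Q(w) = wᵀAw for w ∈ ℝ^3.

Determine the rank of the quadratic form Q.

An LDLᵀ factorisation of A has diagonal entries 10, -3/5, 2/3.
So there are 2 positive, 1 negative pivots.
The rank is the number of nonzero pivots: 3.

3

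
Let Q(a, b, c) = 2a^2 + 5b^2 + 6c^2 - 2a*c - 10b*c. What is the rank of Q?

3

The associated matrix is A = [[2, 0, -1], [0, 5, -5], [-1, -5, 6]].
An LDLᵀ factorisation of A has diagonal entries 2, 5, 1/2.
So there are 3 positive pivots.
The rank is the number of nonzero pivots: 3.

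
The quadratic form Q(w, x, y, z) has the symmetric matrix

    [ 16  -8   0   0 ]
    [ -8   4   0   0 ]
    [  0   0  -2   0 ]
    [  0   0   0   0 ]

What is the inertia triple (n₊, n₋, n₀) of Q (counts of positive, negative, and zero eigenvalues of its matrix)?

(1, 1, 2)

Row-reducing A symmetrically gives the diagonal entries 16, 0, -2, 0.
That gives 1 positive, 1 negative, 2 zero pivots.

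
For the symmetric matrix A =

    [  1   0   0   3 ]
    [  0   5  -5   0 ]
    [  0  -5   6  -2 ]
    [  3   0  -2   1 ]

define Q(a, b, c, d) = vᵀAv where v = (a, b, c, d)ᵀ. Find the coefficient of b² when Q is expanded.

5

The coefficient of b² is the diagonal entry A[2,2] = 5.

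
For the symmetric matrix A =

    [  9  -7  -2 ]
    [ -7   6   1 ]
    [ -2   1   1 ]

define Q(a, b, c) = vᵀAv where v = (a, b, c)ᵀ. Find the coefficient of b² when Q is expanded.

The coefficient of b² is the diagonal entry A[2,2] = 6.

6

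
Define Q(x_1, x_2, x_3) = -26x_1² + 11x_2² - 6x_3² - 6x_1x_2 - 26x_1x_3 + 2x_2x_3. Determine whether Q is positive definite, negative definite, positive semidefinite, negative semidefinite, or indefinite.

indefinite

Write A = [[-26, -3, -13], [-3, 11, 1], [-13, 1, -6]].
An LDLᵀ factorisation of A has diagonal entries -26, 295/26, -3/59.
So there are 1 positive, 2 negative pivots.
Hence Q is indefinite.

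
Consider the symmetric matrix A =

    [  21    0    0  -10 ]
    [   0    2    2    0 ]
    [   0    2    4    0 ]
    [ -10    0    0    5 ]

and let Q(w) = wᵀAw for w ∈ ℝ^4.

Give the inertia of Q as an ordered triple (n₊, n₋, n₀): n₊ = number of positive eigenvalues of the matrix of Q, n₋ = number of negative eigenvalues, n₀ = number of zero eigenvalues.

(4, 0, 0)

Applying the same elementary operations to the rows and columns of A produces a congruent diagonal matrix with entries 21, 2, 2, 5/21.
Counting signs: 4 positive.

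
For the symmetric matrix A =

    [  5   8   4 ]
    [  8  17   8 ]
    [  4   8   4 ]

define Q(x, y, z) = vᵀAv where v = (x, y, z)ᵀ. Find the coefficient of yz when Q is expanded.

The coefficient of yz is A[2,3] + A[3,2] = 2·8 = 16.

16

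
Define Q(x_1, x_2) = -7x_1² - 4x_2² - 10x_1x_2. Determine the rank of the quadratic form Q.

The associated matrix is A = [[-7, -5], [-5, -4]].
An LDLᵀ factorisation of A has diagonal entries -7, -3/7.
So there are 2 negative pivots.
The rank is the number of nonzero pivots: 2.

2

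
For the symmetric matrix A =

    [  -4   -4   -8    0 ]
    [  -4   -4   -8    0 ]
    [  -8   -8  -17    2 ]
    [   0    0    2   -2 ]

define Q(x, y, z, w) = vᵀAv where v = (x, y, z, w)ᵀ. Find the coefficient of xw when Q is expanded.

The coefficient of xw is A[1,4] + A[4,1] = 2·0 = 0.

0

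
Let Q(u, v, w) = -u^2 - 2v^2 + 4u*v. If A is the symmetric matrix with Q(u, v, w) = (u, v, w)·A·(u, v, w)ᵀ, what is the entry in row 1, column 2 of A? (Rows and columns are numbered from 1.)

The coefficient of u·v in Q is 4. For a symmetric A this equals A[1,2] + A[2,1] = 2·A[1,2].
So A[1,2] = 4/2 = 2.

2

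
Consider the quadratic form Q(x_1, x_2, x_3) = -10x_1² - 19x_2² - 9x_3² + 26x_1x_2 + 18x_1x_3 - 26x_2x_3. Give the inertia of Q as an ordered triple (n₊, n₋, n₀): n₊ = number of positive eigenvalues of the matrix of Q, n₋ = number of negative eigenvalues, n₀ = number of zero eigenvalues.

The associated matrix is A = [[-10, 13, 9], [13, -19, -13], [9, -13, -9]].
Symmetric row and column elimination reduces A to a congruent diagonal form with pivots -10, -21/10, -2/21.
So there are 3 negative pivots.

(0, 3, 0)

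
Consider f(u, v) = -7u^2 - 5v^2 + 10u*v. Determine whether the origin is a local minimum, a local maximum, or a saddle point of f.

local maximum

The Hessian at the origin is H = [[-14, 10], [10, -10]].
det H = -14·-10 − (10)² = 40 > 0 and H[1,1] = -14 < 0, so H is negative definite.
Therefore the origin is a local maximum.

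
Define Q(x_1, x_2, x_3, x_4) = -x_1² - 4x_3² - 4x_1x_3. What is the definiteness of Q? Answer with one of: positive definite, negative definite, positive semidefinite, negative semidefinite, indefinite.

negative semidefinite

The symmetric matrix is A = [[-1, 0, -2, 0], [0, 0, 0, 0], [-2, 0, -4, 0], [0, 0, 0, 0]].
Applying the same elementary operations to the rows and columns of A produces a congruent diagonal matrix with entries -1, 0, 0, 0.
Counting signs: 1 negative, 3 zero.
Hence Q is negative semidefinite.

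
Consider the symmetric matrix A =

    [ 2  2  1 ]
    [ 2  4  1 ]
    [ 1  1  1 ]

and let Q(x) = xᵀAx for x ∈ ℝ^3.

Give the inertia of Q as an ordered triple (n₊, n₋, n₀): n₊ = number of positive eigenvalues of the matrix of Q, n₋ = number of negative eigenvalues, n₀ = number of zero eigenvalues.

(3, 0, 0)

An LDLᵀ factorisation of A has diagonal entries 2, 2, 1/2.
That gives 3 positive pivots.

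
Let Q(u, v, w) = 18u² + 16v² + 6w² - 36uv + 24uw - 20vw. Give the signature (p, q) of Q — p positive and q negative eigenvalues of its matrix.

(1, 1)

The associated matrix is A = [[18, -18, 12], [-18, 16, -10], [12, -10, 6]].
Applying the same elementary operations to the rows and columns of A produces a congruent diagonal matrix with entries 18, -2, 0.
So there are 1 positive, 1 negative, 1 zero pivots.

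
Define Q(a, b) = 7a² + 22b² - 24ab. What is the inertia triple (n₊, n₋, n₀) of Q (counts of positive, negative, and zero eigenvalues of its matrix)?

Write A = [[7, -12], [-12, 22]].
Congruent diagonalization of A (simultaneous row and column reduction) yields pivots 7, 10/7.
So there are 2 positive pivots.

(2, 0, 0)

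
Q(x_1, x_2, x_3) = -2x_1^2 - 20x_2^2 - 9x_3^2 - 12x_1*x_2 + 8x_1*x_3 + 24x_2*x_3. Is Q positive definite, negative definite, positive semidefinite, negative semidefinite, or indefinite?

The symmetric matrix of Q is A = [[-2, -6, 4], [-6, -20, 12], [4, 12, -9]].
Leading principal minors: Δ_1 = -2, Δ_2 = 4, Δ_3 = -4.
The signs alternate starting with Δ_1 < 0, so by Sylvester's criterion Q is negative definite.

negative definite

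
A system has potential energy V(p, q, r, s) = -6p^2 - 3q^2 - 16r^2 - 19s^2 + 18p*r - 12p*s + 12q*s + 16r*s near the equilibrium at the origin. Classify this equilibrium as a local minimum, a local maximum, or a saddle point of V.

The Hessian at the origin is H = [[-12, 0, 18, -12], [0, -6, 0, 12], [18, 0, -32, 16], [-12, 12, 16, -38]].
Symmetric row and column elimination reduces H to a congruent diagonal form with pivots -12, -6, -5, -6/5.
That gives 4 negative pivots.
H is negative definite, so the origin is a strict local maximum.

local maximum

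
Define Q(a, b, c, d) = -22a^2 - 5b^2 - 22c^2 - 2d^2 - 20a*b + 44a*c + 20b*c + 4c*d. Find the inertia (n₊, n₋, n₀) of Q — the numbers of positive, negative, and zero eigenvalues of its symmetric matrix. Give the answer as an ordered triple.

The symmetric matrix is A = [[-22, -10, 22, 0], [-10, -5, 10, 0], [22, 10, -22, 2], [0, 0, 2, -2]].
By Sylvester's law of inertia any congruent diagonalization of A has 1 positive, 3 negative and 0 zero entries.

(1, 3, 0)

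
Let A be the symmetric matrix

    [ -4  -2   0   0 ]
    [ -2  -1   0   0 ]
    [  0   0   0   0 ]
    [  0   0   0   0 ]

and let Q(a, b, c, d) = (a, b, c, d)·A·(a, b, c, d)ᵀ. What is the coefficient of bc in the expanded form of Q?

The coefficient of bc is A[2,3] + A[3,2] = 2·0 = 0.

0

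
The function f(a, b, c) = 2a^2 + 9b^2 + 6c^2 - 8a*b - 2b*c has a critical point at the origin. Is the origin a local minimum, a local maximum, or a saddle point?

local minimum

The Hessian at the origin is H = [[4, -8, 0], [-8, 18, -2], [0, -2, 12]].
Symmetric row and column elimination reduces H to a congruent diagonal form with pivots 4, 2, 10.
So there are 3 positive pivots.
H is positive definite, so the origin is a strict local minimum.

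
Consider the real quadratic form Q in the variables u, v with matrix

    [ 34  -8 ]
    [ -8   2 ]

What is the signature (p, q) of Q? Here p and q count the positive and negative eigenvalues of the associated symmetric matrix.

Applying the same elementary operations to the rows and columns of A produces a congruent diagonal matrix with entries 34, 2/17.
Counting signs: 2 positive.

(2, 0)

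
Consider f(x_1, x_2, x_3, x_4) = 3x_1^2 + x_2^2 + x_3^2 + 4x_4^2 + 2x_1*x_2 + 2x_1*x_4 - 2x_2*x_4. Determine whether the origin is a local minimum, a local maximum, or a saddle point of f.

local minimum

The Hessian at the origin is H = [[6, 2, 0, 2], [2, 2, 0, -2], [0, 0, 2, 0], [2, -2, 0, 8]].
An LDLᵀ factorisation of H has diagonal entries 6, 4/3, 2, 2.
So there are 4 positive pivots.
H is positive definite, so the origin is a strict local minimum.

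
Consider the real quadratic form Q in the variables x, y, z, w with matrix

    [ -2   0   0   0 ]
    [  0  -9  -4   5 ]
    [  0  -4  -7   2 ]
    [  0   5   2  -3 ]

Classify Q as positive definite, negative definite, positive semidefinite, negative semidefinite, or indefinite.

Leading principal minors: Δ_1 = -2, Δ_2 = 18, Δ_3 = -94, Δ_4 = 20.
The signs alternate starting with Δ_1 < 0, so by Sylvester's criterion Q is negative definite.

negative definite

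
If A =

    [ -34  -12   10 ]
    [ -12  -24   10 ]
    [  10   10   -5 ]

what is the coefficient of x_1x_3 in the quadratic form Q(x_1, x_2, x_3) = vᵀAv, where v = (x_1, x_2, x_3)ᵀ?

20

The coefficient of x_1x_3 is A[1,3] + A[3,1] = 2·10 = 20.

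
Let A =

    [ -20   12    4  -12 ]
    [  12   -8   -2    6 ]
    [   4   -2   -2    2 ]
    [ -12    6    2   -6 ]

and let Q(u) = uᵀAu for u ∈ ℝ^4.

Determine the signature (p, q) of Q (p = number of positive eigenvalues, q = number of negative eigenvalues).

An LDLᵀ factorisation of A has diagonal entries -20, -4/5, -1, 4.
That gives 1 positive, 3 negative pivots.

(1, 3)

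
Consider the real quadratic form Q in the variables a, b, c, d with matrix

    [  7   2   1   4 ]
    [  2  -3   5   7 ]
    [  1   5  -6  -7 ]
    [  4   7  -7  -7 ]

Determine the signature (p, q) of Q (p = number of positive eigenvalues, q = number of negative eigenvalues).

Symmetric row and column elimination reduces A to a congruent diagonal form with pivots 7, -25/7, 2/25, 0.
That gives 2 positive, 1 negative, 1 zero pivots.

(2, 1)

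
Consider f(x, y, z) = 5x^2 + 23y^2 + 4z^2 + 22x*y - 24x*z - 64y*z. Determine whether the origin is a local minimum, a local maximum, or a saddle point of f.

saddle point

The Hessian at the origin is H = [[10, 22, -24], [22, 46, -64], [-24, -64, 8]].
Congruent diagonalization of H (simultaneous row and column reduction) yields pivots 10, -12/5, 8/3.
So there are 2 positive, 1 negative pivots.
H is indefinite, so the origin is a saddle point.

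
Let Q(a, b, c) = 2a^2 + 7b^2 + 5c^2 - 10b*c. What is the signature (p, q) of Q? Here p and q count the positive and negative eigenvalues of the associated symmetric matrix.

Write A = [[2, 0, 0], [0, 7, -5], [0, -5, 5]].
Applying the same elementary operations to the rows and columns of A produces a congruent diagonal matrix with entries 2, 7, 10/7.
Counting signs: 3 positive.

(3, 0)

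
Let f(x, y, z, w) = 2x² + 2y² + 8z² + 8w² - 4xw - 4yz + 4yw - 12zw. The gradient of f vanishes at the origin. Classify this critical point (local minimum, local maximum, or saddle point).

The Hessian at the origin is H = [[4, 0, 0, -4], [0, 4, -4, 4], [0, -4, 16, -12], [-4, 4, -12, 16]].
Applying the same elementary operations to the rows and columns of H produces a congruent diagonal matrix with entries 4, 4, 12, 8/3.
Counting signs: 4 positive.
H is positive definite, so the origin is a strict local minimum.

local minimum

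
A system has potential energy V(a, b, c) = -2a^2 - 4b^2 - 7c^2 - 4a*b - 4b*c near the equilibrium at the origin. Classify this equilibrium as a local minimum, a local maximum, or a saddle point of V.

local maximum

The Hessian at the origin is H = [[-4, -4, 0], [-4, -8, -4], [0, -4, -14]].
Row-reducing H symmetrically gives the diagonal entries -4, -4, -10.
So there are 3 negative pivots.
H is negative definite, so the origin is a strict local maximum.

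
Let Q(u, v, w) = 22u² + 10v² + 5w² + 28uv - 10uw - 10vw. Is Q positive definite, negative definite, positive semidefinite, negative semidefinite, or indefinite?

positive definite

The associated matrix is A = [[22, 14, -5], [14, 10, -5], [-5, -5, 5]].
An LDLᵀ factorisation of A has diagonal entries 22, 12/11, 5/6.
Counting signs: 3 positive.
Hence Q is positive definite.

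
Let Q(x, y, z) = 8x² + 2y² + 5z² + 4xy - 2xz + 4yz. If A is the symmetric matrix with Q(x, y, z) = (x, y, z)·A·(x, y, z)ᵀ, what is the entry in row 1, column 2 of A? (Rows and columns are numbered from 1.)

2

The coefficient of x·y in Q is 4. For a symmetric A this equals A[1,2] + A[2,1] = 2·A[1,2].
So A[1,2] = 4/2 = 2.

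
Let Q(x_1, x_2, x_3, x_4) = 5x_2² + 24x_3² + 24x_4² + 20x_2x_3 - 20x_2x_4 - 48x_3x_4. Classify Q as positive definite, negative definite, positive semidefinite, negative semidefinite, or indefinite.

positive semidefinite

The symmetric matrix is A = [[0, 0, 0, 0], [0, 5, 10, -10], [0, 10, 24, -24], [0, -10, -24, 24]].
Congruent diagonalization of A (simultaneous row and column reduction) yields pivots 0, 5, 4, 0.
So there are 2 positive, 2 zero pivots.
Hence Q is positive semidefinite.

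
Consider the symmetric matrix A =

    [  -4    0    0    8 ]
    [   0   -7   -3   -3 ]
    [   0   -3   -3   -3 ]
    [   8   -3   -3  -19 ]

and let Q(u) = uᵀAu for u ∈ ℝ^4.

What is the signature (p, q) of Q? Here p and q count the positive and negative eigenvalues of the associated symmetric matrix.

(0, 3)

Congruent diagonalization of A (simultaneous row and column reduction) yields pivots -4, -7, -12/7, 0.
So there are 3 negative, 1 zero pivots.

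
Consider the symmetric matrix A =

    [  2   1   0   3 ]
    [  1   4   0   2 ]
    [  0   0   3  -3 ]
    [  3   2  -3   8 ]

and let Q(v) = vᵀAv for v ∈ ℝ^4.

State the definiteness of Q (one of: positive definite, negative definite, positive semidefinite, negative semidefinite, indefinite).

Leading principal minors: Δ_1 = 2, Δ_2 = 7, Δ_3 = 21, Δ_4 = 9.
All leading principal minors are positive, so by Sylvester's criterion Q is positive definite.

positive definite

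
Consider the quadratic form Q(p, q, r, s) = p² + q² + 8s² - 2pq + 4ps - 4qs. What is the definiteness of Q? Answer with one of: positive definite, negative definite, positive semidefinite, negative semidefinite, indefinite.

The associated matrix is A = [[1, -1, 0, 2], [-1, 1, 0, -2], [0, 0, 0, 0], [2, -2, 0, 8]].
Applying the same elementary operations to the rows and columns of A produces a congruent diagonal matrix with entries 1, 0, 0, 4.
So there are 2 positive, 2 zero pivots.
Hence Q is positive semidefinite.

positive semidefinite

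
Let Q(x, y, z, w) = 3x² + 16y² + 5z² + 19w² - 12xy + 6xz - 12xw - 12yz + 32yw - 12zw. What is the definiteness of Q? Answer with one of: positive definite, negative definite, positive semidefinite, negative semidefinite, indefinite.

positive definite

The symmetric matrix of Q is A = [[3, -6, 3, -6], [-6, 16, -6, 16], [3, -6, 5, -6], [-6, 16, -6, 19]].
Leading principal minors: Δ_1 = 3, Δ_2 = 12, Δ_3 = 24, Δ_4 = 72.
All leading principal minors are positive, so by Sylvester's criterion Q is positive definite.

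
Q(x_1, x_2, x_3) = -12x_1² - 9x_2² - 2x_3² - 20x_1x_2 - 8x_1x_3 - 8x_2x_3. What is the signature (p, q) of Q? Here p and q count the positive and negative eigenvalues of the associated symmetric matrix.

(0, 2)

The symmetric matrix is A = [[-12, -10, -4], [-10, -9, -4], [-4, -4, -2]].
Congruent diagonalization of A (simultaneous row and column reduction) yields pivots -12, -2/3, 0.
Counting signs: 2 negative, 1 zero.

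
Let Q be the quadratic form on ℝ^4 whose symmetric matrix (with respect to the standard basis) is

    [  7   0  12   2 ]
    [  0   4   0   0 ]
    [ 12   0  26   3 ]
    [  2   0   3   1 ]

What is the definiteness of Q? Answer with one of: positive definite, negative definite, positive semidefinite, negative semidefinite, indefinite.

positive definite

Leading principal minors: Δ_1 = 7, Δ_2 = 28, Δ_3 = 152, Δ_4 = 60.
All leading principal minors are positive, so by Sylvester's criterion Q is positive definite.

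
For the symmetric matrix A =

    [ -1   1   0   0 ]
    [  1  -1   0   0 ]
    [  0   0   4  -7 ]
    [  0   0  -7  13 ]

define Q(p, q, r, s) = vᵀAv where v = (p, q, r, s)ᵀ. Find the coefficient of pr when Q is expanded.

The coefficient of pr is A[1,3] + A[3,1] = 2·0 = 0.

0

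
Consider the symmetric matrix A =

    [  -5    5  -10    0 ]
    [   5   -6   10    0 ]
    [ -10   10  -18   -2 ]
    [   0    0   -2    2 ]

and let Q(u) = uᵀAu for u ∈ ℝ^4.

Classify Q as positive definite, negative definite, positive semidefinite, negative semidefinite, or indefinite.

indefinite

Row-reducing A symmetrically gives the diagonal entries -5, -1, 2, 0.
So there are 1 positive, 2 negative, 1 zero pivots.
Hence Q is indefinite.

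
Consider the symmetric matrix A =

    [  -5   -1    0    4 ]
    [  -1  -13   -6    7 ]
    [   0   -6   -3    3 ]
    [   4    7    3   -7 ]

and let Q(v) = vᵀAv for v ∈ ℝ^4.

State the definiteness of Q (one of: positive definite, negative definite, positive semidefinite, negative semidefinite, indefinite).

negative definite

Leading principal minors: Δ_1 = -5, Δ_2 = 64, Δ_3 = -12, Δ_4 = 9.
The signs alternate starting with Δ_1 < 0, so by Sylvester's criterion Q is negative definite.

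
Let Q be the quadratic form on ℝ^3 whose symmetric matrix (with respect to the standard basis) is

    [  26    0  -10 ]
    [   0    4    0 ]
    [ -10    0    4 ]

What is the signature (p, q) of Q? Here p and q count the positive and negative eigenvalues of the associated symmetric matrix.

(3, 0)

Applying the same elementary operations to the rows and columns of A produces a congruent diagonal matrix with entries 26, 4, 2/13.
So there are 3 positive pivots.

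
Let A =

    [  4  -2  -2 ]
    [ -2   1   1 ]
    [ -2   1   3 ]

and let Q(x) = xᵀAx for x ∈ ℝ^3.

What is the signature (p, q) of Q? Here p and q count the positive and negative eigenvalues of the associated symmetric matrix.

(2, 0)

Congruent diagonalization of A (simultaneous row and column reduction) yields pivots 4, 0, 2.
So there are 2 positive, 1 zero pivots.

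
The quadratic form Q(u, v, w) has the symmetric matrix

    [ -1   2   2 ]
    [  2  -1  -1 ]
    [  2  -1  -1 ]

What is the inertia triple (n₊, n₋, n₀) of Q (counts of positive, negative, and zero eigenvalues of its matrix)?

Symmetric row and column elimination reduces A to a congruent diagonal form with pivots -1, 3, 0.
So there are 1 positive, 1 negative, 1 zero pivots.

(1, 1, 1)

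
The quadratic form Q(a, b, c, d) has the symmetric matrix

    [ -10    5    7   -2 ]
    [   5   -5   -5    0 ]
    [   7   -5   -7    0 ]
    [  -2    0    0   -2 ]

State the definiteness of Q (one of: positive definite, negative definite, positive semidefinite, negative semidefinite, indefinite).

An LDLᵀ factorisation of A has diagonal entries -10, -5/2, -6/5, -2/3.
So there are 4 negative pivots.
Hence Q is negative definite.

negative definite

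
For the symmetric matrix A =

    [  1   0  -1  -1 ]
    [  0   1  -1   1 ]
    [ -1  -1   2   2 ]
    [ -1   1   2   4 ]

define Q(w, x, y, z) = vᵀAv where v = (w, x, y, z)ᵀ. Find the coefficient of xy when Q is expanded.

-2

The coefficient of xy is A[2,3] + A[3,2] = 2·(-1) = -2.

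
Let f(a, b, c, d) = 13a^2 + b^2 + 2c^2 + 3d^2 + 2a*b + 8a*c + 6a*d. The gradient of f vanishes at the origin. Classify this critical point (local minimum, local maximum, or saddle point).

local minimum

The Hessian at the origin is H = [[26, 2, 8, 6], [2, 2, 0, 0], [8, 0, 4, 0], [6, 0, 0, 6]].
Row-reducing H symmetrically gives the diagonal entries 26, 24/13, 4/3, 3/2.
Counting signs: 4 positive.
H is positive definite, so the origin is a strict local minimum.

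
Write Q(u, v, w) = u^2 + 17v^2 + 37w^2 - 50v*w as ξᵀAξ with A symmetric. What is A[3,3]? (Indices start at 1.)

37

The coefficient of w^2 in Q is 37, and that is exactly A[3,3].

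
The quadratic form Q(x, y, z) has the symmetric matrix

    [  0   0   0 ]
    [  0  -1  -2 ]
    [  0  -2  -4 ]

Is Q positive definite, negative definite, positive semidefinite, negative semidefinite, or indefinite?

negative semidefinite

Symmetric row and column elimination reduces A to a congruent diagonal form with pivots 0, -1, 0.
So there are 1 negative, 2 zero pivots.
Hence Q is negative semidefinite.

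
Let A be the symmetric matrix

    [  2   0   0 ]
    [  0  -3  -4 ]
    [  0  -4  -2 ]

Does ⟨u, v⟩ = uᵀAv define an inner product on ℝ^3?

no

An LDLᵀ factorisation of A has diagonal entries 2, -3, 10/3.
Counting signs: 2 positive, 1 negative.
Hence Q is indefinite.
⟨·,·⟩ is an inner product exactly when A is positive definite.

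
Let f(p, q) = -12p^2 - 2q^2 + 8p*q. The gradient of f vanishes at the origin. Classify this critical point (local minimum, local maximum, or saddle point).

The Hessian at the origin is H = [[-24, 8], [8, -4]].
det H = -24·-4 − (8)² = 32 > 0 and H[1,1] = -24 < 0, so H is negative definite.
Therefore the origin is a local maximum.

local maximum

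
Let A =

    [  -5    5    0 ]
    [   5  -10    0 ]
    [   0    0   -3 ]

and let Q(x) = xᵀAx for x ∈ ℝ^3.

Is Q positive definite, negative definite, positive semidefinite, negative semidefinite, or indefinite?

An LDLᵀ factorisation of A has diagonal entries -5, -5, -3.
Counting signs: 3 negative.
Hence Q is negative definite.

negative definite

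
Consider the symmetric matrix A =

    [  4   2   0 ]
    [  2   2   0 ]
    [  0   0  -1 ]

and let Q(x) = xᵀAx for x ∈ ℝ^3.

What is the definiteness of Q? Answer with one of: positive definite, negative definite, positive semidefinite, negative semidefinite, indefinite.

indefinite

Symmetric row and column elimination reduces A to a congruent diagonal form with pivots 4, 1, -1.
So there are 2 positive, 1 negative pivots.
Hence Q is indefinite.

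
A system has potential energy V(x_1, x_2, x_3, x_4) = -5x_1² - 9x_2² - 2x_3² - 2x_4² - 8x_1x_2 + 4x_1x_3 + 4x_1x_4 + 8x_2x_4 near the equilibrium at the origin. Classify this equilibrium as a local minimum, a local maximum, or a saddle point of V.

The Hessian at the origin is H = [[-10, -8, 4, 4], [-8, -18, 0, 8], [4, 0, -4, 0], [4, 8, 0, -4]].
Symmetric row and column elimination reduces H to a congruent diagonal form with pivots -10, -58/5, -44/29, -4/11.
That gives 4 negative pivots.
H is negative definite, so the origin is a strict local maximum.

local maximum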